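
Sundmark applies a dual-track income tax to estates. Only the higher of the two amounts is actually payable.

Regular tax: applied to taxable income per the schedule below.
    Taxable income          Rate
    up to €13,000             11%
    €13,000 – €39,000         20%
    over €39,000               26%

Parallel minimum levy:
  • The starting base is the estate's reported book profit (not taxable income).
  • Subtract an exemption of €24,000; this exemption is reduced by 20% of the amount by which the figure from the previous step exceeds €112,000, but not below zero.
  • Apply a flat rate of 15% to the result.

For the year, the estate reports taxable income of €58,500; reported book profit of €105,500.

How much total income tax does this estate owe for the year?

Regular tax:
  €13,000 × 11% = €1,430
  €26,000 × 20% = €5,200
  €19,500 × 26% = €5,070
  → €11,700

Parallel minimum levy:
  Base (reported book profit): €105,500
  Exemption: €105,500 ≤ €112,000, so full €24,000 applies
  Base: €105,500 − €24,000 = €81,500
  €81,500 × 15% = €12,225

€12,225 > €11,700, so the parallel minimum levy is the binding amount.

€12,225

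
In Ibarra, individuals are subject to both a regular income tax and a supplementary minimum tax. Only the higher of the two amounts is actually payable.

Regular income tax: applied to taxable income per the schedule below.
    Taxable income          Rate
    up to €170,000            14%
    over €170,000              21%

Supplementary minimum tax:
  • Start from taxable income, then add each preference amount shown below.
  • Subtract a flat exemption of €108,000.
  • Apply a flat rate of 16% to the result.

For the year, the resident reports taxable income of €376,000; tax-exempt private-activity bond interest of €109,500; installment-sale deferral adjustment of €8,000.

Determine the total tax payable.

€67,060

Supplementary minimum tax:
  Adjusted income: €376,000 + €109,500 + €8,000 = €493,500
  Less exemption €108,000 → base €385,500
  €385,500 × 16% = €61,680

Regular income tax:
  €170,000 × 14% = €23,800
  €206,000 × 21% = €43,260
  → €67,060

€67,060 > €61,680, so the regular income tax governs.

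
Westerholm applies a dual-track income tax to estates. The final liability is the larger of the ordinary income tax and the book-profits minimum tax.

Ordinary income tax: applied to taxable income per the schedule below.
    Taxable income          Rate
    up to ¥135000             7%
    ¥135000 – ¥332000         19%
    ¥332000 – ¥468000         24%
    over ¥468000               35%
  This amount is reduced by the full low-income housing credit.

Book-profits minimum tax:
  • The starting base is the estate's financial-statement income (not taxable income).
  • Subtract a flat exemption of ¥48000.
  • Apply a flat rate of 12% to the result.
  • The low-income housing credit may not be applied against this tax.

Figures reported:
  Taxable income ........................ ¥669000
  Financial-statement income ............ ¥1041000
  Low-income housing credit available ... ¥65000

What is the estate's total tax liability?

Book-profits minimum tax:
  Base (financial-statement income): ¥1041000
  Less exemption ¥48000 → base ¥993000
  ¥993000 × 12% = ¥119160

Ordinary income tax:
  ¥135000 × 7% = ¥9450
  ¥197000 × 19% = ¥37430
  ¥136000 × 24% = ¥32640
  ¥201000 × 35% = ¥70350
  → ¥149870
  Less low-income housing credit ¥65000 → ¥84870

¥119160 > ¥84870, so the book-profits minimum tax is the binding amount.

¥119160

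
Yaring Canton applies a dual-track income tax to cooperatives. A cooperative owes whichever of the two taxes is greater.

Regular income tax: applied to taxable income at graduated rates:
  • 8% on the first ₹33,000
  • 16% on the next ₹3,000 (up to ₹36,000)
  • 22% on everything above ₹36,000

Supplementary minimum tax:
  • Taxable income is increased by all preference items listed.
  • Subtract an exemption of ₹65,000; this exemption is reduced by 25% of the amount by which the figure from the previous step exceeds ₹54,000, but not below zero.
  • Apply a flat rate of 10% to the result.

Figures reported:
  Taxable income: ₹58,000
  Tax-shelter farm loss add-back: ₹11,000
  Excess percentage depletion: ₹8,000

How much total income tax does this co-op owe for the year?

₹7,960

Regular income tax:
  ₹33,000 × 8% = ₹2,640
  ₹3,000 × 16% = ₹480
  ₹22,000 × 22% = ₹4,840
  → ₹7,960

Supplementary minimum tax:
  Adjusted income: ₹58,000 + ₹11,000 + ₹8,000 = ₹77,000
  Exemption: ₹65,000 − 25% × (₹77,000 − ₹54,000) = ₹65,000 − ₹5,750 = ₹59,250
  Base: ₹77,000 − ₹59,250 = ₹17,750
  ₹17,750 × 10% = ₹1,775

₹7,960 > ₹1,775, so the regular income tax governs.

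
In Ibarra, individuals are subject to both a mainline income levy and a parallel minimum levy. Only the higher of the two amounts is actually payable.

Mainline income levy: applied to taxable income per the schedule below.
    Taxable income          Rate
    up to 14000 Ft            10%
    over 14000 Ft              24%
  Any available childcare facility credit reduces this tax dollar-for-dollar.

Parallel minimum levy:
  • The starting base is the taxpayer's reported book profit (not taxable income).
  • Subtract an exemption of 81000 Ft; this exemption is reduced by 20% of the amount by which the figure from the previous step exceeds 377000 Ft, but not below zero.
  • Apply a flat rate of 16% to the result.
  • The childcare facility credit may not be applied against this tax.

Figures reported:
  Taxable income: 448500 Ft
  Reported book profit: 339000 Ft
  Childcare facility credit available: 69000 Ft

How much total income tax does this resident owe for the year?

Parallel minimum levy:
  Base (reported book profit): 339000 Ft
  Exemption: 339000 Ft ≤ 377000 Ft, so full 81000 Ft applies
  Base: 339000 Ft − 81000 Ft = 258000 Ft
  258000 Ft × 16% = 41280 Ft

Mainline income levy:
  14000 Ft × 10% = 1400 Ft
  434500 Ft × 24% = 104280 Ft
  → 105680 Ft
  Less childcare facility credit 69000 Ft → 36680 Ft

41280 Ft > 36680 Ft, so the parallel minimum levy is the binding amount.

41280 Ft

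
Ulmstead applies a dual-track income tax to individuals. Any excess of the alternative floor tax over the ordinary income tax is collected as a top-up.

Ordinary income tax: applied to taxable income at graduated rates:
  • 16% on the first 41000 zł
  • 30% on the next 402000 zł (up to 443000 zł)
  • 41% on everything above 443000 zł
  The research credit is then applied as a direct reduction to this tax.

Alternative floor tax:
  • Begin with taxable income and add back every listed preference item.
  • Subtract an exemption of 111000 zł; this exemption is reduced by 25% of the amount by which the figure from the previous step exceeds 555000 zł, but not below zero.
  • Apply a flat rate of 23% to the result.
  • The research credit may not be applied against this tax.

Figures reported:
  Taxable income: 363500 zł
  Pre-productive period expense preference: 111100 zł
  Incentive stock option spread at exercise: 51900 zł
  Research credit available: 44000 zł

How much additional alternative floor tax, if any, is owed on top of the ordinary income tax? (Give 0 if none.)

36255 zł

Ordinary income tax:
  41000 zł × 16% = 6560 zł
  322500 zł × 30% = 96750 zł
  → 103310 zł
  Less research credit 44000 zł → 59310 zł

Alternative floor tax:
  Adjusted income: 363500 zł + 111100 zł + 51900 zł = 526500 zł
  Exemption: 526500 zł ≤ 555000 zł, so full 111000 zł applies
  Base: 526500 zł − 111000 zł = 415500 zł
  415500 zł × 23% = 95565 zł

Excess of alternative floor tax over ordinary income tax: 95565 zł − 59310 zł = 36255 zł.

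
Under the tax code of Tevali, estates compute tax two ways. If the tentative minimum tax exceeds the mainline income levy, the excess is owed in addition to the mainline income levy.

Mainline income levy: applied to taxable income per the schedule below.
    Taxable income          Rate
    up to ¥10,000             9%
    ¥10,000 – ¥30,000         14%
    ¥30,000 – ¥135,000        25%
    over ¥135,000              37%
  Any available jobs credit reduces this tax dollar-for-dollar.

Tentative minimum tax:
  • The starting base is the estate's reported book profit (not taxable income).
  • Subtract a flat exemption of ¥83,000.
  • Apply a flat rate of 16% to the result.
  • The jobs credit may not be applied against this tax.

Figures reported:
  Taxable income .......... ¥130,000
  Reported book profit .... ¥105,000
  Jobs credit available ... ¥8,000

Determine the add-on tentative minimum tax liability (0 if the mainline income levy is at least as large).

Mainline income levy:
  ¥10,000 × 9% = ¥900
  ¥20,000 × 14% = ¥2,800
  ¥100,000 × 25% = ¥25,000
  → ¥28,700
  Less jobs credit ¥8,000 → ¥20,700

Tentative minimum tax:
  Base (reported book profit): ¥105,000
  Less exemption ¥83,000 → base ¥22,000
  ¥22,000 × 16% = ¥3,520

¥3,520 ≤ ¥20,700, so no add-on is due.

¥0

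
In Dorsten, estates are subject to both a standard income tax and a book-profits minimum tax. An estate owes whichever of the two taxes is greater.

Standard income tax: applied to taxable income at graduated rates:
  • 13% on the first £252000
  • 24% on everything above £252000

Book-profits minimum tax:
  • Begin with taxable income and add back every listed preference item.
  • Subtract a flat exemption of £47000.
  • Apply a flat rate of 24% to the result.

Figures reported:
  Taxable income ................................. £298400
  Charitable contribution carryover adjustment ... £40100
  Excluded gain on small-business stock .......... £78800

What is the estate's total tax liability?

Book-profits minimum tax:
  Adjusted income: £298400 + £40100 + £78800 = £417300
  Less exemption £47000 → base £370300
  £370300 × 24% = £88872

Standard income tax:
  £252000 × 13% = £32760
  £46400 × 24% = £11136
  → £43896

£88872 > £43896, so the book-profits minimum tax is the binding amount.

£88872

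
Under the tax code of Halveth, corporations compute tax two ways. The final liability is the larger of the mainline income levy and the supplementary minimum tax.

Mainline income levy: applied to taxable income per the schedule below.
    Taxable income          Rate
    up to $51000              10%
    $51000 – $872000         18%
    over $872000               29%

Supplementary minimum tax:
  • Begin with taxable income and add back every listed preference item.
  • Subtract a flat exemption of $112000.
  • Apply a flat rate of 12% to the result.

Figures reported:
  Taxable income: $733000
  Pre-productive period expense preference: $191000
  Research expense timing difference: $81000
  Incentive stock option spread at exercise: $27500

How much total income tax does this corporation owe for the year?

$127860

Mainline income levy:
  $51000 × 10% = $5100
  $682000 × 18% = $122760
  → $127860

Supplementary minimum tax:
  Adjusted income: $733000 + $191000 + $81000 + $27500 = $1032500
  Less exemption $112000 → base $920500
  $920500 × 12% = $110460

$127860 > $110460, so the mainline income levy governs.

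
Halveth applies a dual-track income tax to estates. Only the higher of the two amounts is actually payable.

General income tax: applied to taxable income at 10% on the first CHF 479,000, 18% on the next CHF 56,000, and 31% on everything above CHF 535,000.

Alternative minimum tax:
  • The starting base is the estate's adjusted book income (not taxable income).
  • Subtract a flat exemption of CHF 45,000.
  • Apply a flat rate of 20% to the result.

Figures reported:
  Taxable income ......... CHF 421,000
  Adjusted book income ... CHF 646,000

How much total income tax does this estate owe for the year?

General income tax:
  CHF 421,000 × 10% = CHF 42,100

Alternative minimum tax:
  Base (adjusted book income): CHF 646,000
  Less exemption CHF 45,000 → base CHF 601,000
  CHF 601,000 × 20% = CHF 120,200

CHF 120,200 > CHF 42,100, so the alternative minimum tax is the binding amount.

CHF 120,200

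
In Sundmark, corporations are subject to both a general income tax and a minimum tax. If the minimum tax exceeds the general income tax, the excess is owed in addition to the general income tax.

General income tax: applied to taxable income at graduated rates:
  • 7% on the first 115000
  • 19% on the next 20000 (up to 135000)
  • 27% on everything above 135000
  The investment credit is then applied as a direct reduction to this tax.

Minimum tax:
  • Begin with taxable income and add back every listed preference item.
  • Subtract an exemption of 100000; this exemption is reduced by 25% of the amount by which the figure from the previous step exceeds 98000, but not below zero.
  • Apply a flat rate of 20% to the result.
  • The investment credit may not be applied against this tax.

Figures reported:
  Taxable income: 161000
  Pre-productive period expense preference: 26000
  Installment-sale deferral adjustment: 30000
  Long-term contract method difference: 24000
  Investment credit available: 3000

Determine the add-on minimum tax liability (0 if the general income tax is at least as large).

19480

General income tax:
  115000 × 7% = 8050
  20000 × 19% = 3800
  26000 × 27% = 7020
  → 18870
  Less investment credit 3000 → 15870

Minimum tax:
  Adjusted income: 161000 + 26000 + 30000 + 24000 = 241000
  Exemption: 100000 − 25% × (241000 − 98000) = 100000 − 35750 = 64250
  Base: 241000 − 64250 = 176750
  176750 × 20% = 35350

Excess of minimum tax over general income tax: 35350 − 15870 = 19480.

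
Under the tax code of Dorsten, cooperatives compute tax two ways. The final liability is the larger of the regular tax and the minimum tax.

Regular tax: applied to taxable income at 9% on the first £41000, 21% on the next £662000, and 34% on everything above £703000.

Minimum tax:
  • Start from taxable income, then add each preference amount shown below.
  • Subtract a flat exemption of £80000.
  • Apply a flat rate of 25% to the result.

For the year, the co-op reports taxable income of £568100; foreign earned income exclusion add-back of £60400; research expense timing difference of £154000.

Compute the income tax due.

£175625

Minimum tax:
  Adjusted income: £568100 + £60400 + £154000 = £782500
  Less exemption £80000 → base £702500
  £702500 × 25% = £175625

Regular tax:
  £41000 × 9% = £3690
  £527100 × 21% = £110691
  → £114381

£175625 > £114381, so the minimum tax is the binding amount.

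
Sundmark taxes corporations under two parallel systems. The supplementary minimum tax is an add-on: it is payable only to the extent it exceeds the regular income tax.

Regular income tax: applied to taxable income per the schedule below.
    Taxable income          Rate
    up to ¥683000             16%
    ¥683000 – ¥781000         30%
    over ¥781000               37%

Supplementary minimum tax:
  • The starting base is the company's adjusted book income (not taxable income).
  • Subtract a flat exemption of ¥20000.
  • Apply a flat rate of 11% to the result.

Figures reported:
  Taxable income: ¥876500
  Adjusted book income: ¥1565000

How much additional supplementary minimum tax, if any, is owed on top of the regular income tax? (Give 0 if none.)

¥0

Regular income tax:
  ¥683000 × 16% = ¥109280
  ¥98000 × 30% = ¥29400
  ¥95500 × 37% = ¥35335
  → ¥174015

Supplementary minimum tax:
  Base (adjusted book income): ¥1565000
  Less exemption ¥20000 → base ¥1545000
  ¥1545000 × 11% = ¥169950

¥169950 ≤ ¥174015, so no add-on is due.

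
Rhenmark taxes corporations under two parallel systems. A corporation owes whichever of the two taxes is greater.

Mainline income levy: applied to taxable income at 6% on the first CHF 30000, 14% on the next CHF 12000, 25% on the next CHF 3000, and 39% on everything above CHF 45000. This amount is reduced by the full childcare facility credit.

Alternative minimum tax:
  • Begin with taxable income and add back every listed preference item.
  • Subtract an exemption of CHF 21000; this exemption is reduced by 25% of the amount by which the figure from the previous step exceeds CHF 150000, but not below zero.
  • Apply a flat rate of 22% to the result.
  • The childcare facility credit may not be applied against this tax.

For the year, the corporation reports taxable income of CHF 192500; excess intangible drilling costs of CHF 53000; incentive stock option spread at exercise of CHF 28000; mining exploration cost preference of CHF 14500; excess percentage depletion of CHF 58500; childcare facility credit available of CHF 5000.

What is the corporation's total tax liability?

CHF 76230

Alternative minimum tax:
  Adjusted income: CHF 192500 + CHF 53000 + CHF 28000 + CHF 14500 + CHF 58500 = CHF 346500
  Exemption: 25% × (CHF 346500 − CHF 150000) = CHF 49125 ≥ CHF 21000, so the exemption is fully phased out
  Base: CHF 346500 − CHF 0 = CHF 346500
  CHF 346500 × 22% = CHF 76230

Mainline income levy:
  CHF 30000 × 6% = CHF 1800
  CHF 12000 × 14% = CHF 1680
  CHF 3000 × 25% = CHF 750
  CHF 147500 × 39% = CHF 57525
  → CHF 61755
  Less childcare facility credit CHF 5000 → CHF 56755

CHF 76230 > CHF 56755, so the alternative minimum tax is the binding amount.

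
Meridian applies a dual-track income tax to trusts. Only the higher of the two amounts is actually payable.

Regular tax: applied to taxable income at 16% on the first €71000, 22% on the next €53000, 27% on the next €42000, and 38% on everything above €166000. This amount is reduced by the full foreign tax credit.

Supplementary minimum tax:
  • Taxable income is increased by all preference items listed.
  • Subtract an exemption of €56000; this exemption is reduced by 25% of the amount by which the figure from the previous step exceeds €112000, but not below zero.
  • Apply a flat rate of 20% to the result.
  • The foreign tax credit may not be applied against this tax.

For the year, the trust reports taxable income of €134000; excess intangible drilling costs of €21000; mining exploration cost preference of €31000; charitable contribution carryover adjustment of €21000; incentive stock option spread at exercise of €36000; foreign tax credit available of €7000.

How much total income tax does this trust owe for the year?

Regular tax:
  €71000 × 16% = €11360
  €53000 × 22% = €11660
  €10000 × 27% = €2700
  → €25720
  Less foreign tax credit €7000 → €18720

Supplementary minimum tax:
  Adjusted income: €134000 + €21000 + €31000 + €21000 + €36000 = €243000
  Exemption: €56000 − 25% × (€243000 − €112000) = €56000 − €32750 = €23250
  Base: €243000 − €23250 = €219750
  €219750 × 20% = €43950

€43950 > €18720, so the supplementary minimum tax is the binding amount.

€43950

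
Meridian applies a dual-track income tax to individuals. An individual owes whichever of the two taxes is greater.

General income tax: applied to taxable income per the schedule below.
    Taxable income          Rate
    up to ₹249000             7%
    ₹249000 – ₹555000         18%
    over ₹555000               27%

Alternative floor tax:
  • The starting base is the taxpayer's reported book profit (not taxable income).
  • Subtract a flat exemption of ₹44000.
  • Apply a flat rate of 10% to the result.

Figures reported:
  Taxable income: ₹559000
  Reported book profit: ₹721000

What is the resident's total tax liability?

Alternative floor tax:
  Base (reported book profit): ₹721000
  Less exemption ₹44000 → base ₹677000
  ₹677000 × 10% = ₹67700

General income tax:
  ₹249000 × 7% = ₹17430
  ₹306000 × 18% = ₹55080
  ₹4000 × 27% = ₹1080
  → ₹73590

₹73590 > ₹67700, so the general income tax governs.

₹73590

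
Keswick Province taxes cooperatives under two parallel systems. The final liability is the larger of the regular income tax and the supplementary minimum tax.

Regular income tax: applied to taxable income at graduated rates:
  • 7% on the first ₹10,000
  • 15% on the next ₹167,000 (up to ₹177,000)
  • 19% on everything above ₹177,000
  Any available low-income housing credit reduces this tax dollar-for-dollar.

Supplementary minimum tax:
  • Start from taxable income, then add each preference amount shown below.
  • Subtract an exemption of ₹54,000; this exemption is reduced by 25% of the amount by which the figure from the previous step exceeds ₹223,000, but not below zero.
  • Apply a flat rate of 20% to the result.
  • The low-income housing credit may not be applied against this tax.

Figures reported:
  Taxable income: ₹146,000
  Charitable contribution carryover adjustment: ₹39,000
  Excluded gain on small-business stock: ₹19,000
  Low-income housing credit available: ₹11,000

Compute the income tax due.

Supplementary minimum tax:
  Adjusted income: ₹146,000 + ₹39,000 + ₹19,000 = ₹204,000
  Exemption: ₹204,000 ≤ ₹223,000, so full ₹54,000 applies
  Base: ₹204,000 − ₹54,000 = ₹150,000
  ₹150,000 × 20% = ₹30,000

Regular income tax:
  ₹10,000 × 7% = ₹700
  ₹136,000 × 15% = ₹20,400
  → ₹21,100
  Less low-income housing credit ₹11,000 → ₹10,100

₹30,000 > ₹10,100, so the supplementary minimum tax is the binding amount.

₹30,000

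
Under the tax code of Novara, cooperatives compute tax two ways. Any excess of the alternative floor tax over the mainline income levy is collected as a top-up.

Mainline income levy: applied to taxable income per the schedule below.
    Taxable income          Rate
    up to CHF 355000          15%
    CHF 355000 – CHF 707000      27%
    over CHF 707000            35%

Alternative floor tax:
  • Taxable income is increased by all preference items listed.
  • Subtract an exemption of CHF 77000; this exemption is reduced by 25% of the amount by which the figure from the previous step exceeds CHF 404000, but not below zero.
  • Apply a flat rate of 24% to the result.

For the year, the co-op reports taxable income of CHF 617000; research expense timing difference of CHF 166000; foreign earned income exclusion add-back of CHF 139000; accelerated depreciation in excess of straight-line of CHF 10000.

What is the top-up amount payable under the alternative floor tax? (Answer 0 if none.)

CHF 99690

Alternative floor tax:
  Adjusted income: CHF 617000 + CHF 166000 + CHF 139000 + CHF 10000 = CHF 932000
  Exemption: 25% × (CHF 932000 − CHF 404000) = CHF 132000 ≥ CHF 77000, so the exemption is fully phased out
  Base: CHF 932000 − CHF 0 = CHF 932000
  CHF 932000 × 24% = CHF 223680

Mainline income levy:
  CHF 355000 × 15% = CHF 53250
  CHF 262000 × 27% = CHF 70740
  → CHF 123990

Excess of alternative floor tax over mainline income levy: CHF 223680 − CHF 123990 = CHF 99690.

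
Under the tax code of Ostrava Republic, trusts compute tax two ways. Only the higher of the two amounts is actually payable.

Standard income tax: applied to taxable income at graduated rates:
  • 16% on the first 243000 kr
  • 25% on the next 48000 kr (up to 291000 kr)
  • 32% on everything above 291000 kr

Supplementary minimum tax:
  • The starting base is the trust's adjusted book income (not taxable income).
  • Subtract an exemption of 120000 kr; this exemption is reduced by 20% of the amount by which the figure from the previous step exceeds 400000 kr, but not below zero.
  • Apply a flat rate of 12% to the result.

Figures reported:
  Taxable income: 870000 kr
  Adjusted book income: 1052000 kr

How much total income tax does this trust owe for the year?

Supplementary minimum tax:
  Base (adjusted book income): 1052000 kr
  Exemption: 20% × (1052000 kr − 400000 kr) = 130400 kr ≥ 120000 kr, so the exemption is fully phased out
  Base: 1052000 kr − 0 kr = 1052000 kr
  1052000 kr × 12% = 126240 kr

Standard income tax:
  243000 kr × 16% = 38880 kr
  48000 kr × 25% = 12000 kr
  579000 kr × 32% = 185280 kr
  → 236160 kr

236160 kr > 126240 kr, so the standard income tax governs.

236160 kr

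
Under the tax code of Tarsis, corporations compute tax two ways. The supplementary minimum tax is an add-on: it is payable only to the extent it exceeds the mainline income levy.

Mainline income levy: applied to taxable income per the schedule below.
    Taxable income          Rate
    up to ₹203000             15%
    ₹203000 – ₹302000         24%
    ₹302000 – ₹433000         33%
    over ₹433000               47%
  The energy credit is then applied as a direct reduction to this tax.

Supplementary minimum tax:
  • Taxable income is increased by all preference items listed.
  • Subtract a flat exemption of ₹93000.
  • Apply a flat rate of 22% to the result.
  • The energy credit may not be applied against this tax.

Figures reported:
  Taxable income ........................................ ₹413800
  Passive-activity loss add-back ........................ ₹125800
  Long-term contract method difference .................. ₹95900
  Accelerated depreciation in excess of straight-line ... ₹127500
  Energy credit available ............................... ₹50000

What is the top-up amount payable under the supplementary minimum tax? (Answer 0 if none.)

Supplementary minimum tax:
  Adjusted income: ₹413800 + ₹125800 + ₹95900 + ₹127500 = ₹763000
  Less exemption ₹93000 → base ₹670000
  ₹670000 × 22% = ₹147400

Mainline income levy:
  ₹203000 × 15% = ₹30450
  ₹99000 × 24% = ₹23760
  ₹111800 × 33% = ₹36894
  → ₹91104
  Less energy credit ₹50000 → ₹41104

Excess of supplementary minimum tax over mainline income levy: ₹147400 − ₹41104 = ₹106296.

₹106296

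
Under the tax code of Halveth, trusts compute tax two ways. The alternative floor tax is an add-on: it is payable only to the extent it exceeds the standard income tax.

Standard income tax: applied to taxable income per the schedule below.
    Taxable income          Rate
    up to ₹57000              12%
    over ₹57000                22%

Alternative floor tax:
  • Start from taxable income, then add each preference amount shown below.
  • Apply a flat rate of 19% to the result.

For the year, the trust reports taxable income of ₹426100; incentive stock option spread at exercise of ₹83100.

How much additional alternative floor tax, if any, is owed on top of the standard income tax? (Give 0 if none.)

₹8706

Alternative floor tax:
  Adjusted income: ₹426100 + ₹83100 = ₹509200
  ₹509200 × 19% = ₹96748

Standard income tax:
  ₹57000 × 12% = ₹6840
  ₹369100 × 22% = ₹81202
  → ₹88042

Excess of alternative floor tax over standard income tax: ₹96748 − ₹88042 = ₹8706.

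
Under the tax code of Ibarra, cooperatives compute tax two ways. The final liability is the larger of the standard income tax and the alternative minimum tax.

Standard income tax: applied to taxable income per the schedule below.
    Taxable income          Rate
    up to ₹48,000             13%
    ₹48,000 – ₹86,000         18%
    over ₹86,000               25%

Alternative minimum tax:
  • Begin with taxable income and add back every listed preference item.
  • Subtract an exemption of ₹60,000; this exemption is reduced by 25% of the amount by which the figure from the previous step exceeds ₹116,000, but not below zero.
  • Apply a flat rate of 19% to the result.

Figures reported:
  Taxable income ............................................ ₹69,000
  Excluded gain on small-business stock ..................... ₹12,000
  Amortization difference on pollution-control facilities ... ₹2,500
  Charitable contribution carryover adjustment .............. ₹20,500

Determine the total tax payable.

₹10,020

Alternative minimum tax:
  Adjusted income: ₹69,000 + ₹12,000 + ₹2,500 + ₹20,500 = ₹104,000
  Exemption: ₹104,000 ≤ ₹116,000, so full ₹60,000 applies
  Base: ₹104,000 − ₹60,000 = ₹44,000
  ₹44,000 × 19% = ₹8,360

Standard income tax:
  ₹48,000 × 13% = ₹6,240
  ₹21,000 × 18% = ₹3,780
  → ₹10,020

₹10,020 > ₹8,360, so the standard income tax governs.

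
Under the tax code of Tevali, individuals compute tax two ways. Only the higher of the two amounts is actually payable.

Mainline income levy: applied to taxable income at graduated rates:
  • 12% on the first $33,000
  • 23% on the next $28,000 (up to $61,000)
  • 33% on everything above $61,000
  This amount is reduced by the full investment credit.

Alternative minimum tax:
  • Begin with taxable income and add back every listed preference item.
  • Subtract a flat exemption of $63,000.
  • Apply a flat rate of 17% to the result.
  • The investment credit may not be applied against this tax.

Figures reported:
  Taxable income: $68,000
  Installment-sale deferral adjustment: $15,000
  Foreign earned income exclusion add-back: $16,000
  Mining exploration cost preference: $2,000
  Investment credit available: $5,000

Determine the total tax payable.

$7,710

Alternative minimum tax:
  Adjusted income: $68,000 + $15,000 + $16,000 + $2,000 = $101,000
  Less exemption $63,000 → base $38,000
  $38,000 × 17% = $6,460

Mainline income levy:
  $33,000 × 12% = $3,960
  $28,000 × 23% = $6,440
  $7,000 × 33% = $2,310
  → $12,710
  Less investment credit $5,000 → $7,710

$7,710 > $6,460, so the mainline income levy governs.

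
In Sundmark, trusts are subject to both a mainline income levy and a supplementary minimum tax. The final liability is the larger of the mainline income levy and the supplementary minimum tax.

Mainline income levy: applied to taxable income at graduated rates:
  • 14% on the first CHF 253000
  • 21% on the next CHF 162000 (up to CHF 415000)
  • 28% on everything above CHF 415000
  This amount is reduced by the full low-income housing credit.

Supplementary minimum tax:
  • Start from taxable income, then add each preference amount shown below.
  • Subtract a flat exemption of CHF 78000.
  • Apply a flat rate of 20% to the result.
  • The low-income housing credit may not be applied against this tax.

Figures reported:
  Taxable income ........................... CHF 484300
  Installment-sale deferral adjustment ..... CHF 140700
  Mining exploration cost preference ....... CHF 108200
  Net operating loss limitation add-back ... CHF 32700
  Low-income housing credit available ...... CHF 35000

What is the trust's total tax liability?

CHF 137580

Supplementary minimum tax:
  Adjusted income: CHF 484300 + CHF 140700 + CHF 108200 + CHF 32700 = CHF 765900
  Less exemption CHF 78000 → base CHF 687900
  CHF 687900 × 20% = CHF 137580

Mainline income levy:
  CHF 253000 × 14% = CHF 35420
  CHF 162000 × 21% = CHF 34020
  CHF 69300 × 28% = CHF 19404
  → CHF 88844
  Less low-income housing credit CHF 35000 → CHF 53844

CHF 137580 > CHF 53844, so the supplementary minimum tax is the binding amount.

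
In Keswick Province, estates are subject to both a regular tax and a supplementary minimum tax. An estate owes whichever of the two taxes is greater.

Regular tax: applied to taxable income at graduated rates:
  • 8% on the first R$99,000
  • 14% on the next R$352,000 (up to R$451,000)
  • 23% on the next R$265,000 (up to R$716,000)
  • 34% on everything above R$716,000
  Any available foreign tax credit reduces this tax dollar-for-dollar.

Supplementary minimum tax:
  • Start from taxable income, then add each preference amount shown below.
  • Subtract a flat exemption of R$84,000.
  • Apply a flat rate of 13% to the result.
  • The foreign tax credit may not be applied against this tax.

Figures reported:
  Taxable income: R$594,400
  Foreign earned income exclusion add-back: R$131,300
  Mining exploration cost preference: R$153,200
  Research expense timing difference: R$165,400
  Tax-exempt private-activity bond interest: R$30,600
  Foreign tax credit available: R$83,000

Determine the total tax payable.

R$128,817

Regular tax:
  R$99,000 × 8% = R$7,920
  R$352,000 × 14% = R$49,280
  R$143,400 × 23% = R$32,982
  → R$90,182
  Less foreign tax credit R$83,000 → R$7,182

Supplementary minimum tax:
  Adjusted income: R$594,400 + R$131,300 + R$153,200 + R$165,400 + R$30,600 = R$1,074,900
  Less exemption R$84,000 → base R$990,900
  R$990,900 × 13% = R$128,817

R$128,817 > R$7,182, so the supplementary minimum tax is the binding amount.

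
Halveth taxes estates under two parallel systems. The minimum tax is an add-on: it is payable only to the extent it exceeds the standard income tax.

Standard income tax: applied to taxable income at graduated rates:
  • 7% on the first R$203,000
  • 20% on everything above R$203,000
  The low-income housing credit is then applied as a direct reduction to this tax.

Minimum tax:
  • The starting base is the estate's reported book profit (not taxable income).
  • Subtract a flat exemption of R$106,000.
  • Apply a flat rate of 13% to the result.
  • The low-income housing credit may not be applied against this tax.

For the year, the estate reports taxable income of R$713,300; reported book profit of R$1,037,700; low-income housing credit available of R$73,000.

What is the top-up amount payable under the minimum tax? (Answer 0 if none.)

Minimum tax:
  Base (reported book profit): R$1,037,700
  Less exemption R$106,000 → base R$931,700
  R$931,700 × 13% = R$121,121

Standard income tax:
  R$203,000 × 7% = R$14,210
  R$510,300 × 20% = R$102,060
  → R$116,270
  Less low-income housing credit R$73,000 → R$43,270

Excess of minimum tax over standard income tax: R$121,121 − R$43,270 = R$77,851.

R$77,851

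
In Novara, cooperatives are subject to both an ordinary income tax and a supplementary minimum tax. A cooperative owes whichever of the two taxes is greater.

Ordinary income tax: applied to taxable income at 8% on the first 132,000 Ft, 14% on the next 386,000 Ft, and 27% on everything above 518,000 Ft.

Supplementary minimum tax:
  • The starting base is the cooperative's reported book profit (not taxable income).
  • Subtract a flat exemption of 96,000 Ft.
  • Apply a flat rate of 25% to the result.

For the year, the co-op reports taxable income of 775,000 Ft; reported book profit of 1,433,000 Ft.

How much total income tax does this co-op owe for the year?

334,250 Ft

Supplementary minimum tax:
  Base (reported book profit): 1,433,000 Ft
  Less exemption 96,000 Ft → base 1,337,000 Ft
  1,337,000 Ft × 25% = 334,250 Ft

Ordinary income tax:
  132,000 Ft × 8% = 10,560 Ft
  386,000 Ft × 14% = 54,040 Ft
  257,000 Ft × 27% = 69,390 Ft
  → 133,990 Ft

334,250 Ft > 133,990 Ft, so the supplementary minimum tax is the binding amount.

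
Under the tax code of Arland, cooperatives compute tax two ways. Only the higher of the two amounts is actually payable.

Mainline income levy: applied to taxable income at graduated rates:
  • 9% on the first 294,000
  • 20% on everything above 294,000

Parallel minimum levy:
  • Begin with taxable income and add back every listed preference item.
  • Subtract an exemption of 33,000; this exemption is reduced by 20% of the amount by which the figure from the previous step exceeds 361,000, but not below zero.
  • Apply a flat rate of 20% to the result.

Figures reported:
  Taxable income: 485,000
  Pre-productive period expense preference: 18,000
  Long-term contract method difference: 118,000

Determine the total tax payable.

Parallel minimum levy:
  Adjusted income: 485,000 + 18,000 + 118,000 = 621,000
  Exemption: 20% × (621,000 − 361,000) = 52,000 ≥ 33,000, so the exemption is fully phased out
  Base: 621,000 − 0 = 621,000
  621,000 × 20% = 124,200

Mainline income levy:
  294,000 × 9% = 26,460
  191,000 × 20% = 38,200
  → 64,660

124,200 > 64,660, so the parallel minimum levy is the binding amount.

124,200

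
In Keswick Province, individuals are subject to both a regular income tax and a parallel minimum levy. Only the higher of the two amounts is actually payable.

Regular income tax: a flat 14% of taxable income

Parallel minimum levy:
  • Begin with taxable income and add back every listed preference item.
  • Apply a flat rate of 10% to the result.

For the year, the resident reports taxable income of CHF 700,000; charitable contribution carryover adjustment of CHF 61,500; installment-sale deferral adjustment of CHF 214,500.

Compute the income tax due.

CHF 98,000

Parallel minimum levy:
  Adjusted income: CHF 700,000 + CHF 61,500 + CHF 214,500 = CHF 976,000
  CHF 976,000 × 10% = CHF 97,600

Regular income tax:
  CHF 700,000 × 14% = CHF 98,000

CHF 98,000 > CHF 97,600, so the regular income tax governs.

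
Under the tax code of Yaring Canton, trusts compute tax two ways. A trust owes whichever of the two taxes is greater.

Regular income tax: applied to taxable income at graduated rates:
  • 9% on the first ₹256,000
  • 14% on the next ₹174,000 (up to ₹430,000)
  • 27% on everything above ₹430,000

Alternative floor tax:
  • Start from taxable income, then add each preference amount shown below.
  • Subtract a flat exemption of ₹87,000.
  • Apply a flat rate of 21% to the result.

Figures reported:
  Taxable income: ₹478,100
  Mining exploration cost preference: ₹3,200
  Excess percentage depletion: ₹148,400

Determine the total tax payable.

₹113,967

Regular income tax:
  ₹256,000 × 9% = ₹23,040
  ₹174,000 × 14% = ₹24,360
  ₹48,100 × 27% = ₹12,987
  → ₹60,387

Alternative floor tax:
  Adjusted income: ₹478,100 + ₹3,200 + ₹148,400 = ₹629,700
  Less exemption ₹87,000 → base ₹542,700
  ₹542,700 × 21% = ₹113,967

₹113,967 > ₹60,387, so the alternative floor tax is the binding amount.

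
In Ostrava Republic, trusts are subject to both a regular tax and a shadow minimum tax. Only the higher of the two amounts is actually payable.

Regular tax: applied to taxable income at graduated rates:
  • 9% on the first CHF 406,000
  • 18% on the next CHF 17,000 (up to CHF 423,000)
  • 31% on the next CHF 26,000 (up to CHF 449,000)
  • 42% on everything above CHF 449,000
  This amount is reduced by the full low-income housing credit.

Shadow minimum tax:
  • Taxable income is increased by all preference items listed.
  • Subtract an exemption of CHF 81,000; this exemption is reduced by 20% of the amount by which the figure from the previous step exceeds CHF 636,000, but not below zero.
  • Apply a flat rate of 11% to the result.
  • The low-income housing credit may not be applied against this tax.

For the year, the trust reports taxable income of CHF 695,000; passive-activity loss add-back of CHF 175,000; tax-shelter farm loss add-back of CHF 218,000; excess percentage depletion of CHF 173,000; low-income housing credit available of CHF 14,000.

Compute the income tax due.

CHF 138,710

Regular tax:
  CHF 406,000 × 9% = CHF 36,540
  CHF 17,000 × 18% = CHF 3,060
  CHF 26,000 × 31% = CHF 8,060
  CHF 246,000 × 42% = CHF 103,320
  → CHF 150,980
  Less low-income housing credit CHF 14,000 → CHF 136,980

Shadow minimum tax:
  Adjusted income: CHF 695,000 + CHF 175,000 + CHF 218,000 + CHF 173,000 = CHF 1,261,000
  Exemption: 20% × (CHF 1,261,000 − CHF 636,000) = CHF 125,000 ≥ CHF 81,000, so the exemption is fully phased out
  Base: CHF 1,261,000 − CHF 0 = CHF 1,261,000
  CHF 1,261,000 × 11% = CHF 138,710

CHF 138,710 > CHF 136,980, so the shadow minimum tax is the binding amount.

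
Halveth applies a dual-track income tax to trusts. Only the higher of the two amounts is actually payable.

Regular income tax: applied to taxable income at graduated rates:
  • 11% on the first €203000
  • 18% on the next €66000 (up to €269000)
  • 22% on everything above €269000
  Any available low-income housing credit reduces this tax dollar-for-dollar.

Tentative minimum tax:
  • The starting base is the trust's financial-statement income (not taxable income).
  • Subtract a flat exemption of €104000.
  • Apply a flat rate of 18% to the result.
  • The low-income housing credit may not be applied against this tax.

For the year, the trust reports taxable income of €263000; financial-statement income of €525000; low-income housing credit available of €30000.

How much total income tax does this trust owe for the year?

Regular income tax:
  €203000 × 11% = €22330
  €60000 × 18% = €10800
  → €33130
  Less low-income housing credit €30000 → €3130

Tentative minimum tax:
  Base (financial-statement income): €525000
  Less exemption €104000 → base €421000
  €421000 × 18% = €75780

€75780 > €3130, so the tentative minimum tax is the binding amount.

€75780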